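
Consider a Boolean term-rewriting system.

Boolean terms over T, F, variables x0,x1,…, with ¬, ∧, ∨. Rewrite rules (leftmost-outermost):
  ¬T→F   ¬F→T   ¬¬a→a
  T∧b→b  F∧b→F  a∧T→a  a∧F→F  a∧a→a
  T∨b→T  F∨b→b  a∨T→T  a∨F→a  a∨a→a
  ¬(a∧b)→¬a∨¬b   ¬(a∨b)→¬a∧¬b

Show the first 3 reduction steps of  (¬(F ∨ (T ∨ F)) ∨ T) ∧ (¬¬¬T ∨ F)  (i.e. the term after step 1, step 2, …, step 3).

  start: (¬(F ∨ (T ∨ F)) ∨ T) ∧ (¬¬¬T ∨ F)
  step 1: T ∧ (¬¬¬T ∨ F)
  step 2: ¬¬¬T ∨ F
  step 3: ¬¬¬T

Answer: after 3 steps: ¬¬¬T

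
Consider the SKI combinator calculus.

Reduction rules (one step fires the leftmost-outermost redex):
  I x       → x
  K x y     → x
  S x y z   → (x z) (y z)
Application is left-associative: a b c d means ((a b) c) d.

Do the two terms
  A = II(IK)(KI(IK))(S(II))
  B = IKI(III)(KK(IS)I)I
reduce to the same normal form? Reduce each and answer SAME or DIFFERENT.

Answer: SAME — A ⇓ I, B ⇓ I

Working:
Term A:
  start: II(IK)(KI(IK))(S(II))
  →1  I(IK)(KI(IK))(S(II))
  →2  IK(KI(IK))(S(II))
  →3  K(KI(IK))(S(II))
  →4  KI(IK)
  →5  I

Term B:
  start: IKI(III)(KK(IS)I)I
  →1  KI(III)(KK(IS)I)I
  →2  I(KK(IS)I)I
  →3  KK(IS)II
  →4  KII
  →5  I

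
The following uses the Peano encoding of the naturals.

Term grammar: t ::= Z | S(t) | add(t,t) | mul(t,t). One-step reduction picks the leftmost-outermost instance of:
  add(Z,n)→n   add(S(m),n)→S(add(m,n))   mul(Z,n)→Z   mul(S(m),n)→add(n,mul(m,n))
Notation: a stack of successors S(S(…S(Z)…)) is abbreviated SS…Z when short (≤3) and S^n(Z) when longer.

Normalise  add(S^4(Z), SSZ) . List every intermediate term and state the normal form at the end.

  start: add(S^4(Z), SSZ)
  →1  S(add(SSSZ, SSZ))
  →2  S(S(add(SSZ, SSZ)))
  →3  S(S(S(add(SZ, SSZ))))
  →4  S(S(S(S(add(Z, SSZ)))))
  →5  S^6(Z)

Answer: normal form = S^6(Z)  (in 5 steps)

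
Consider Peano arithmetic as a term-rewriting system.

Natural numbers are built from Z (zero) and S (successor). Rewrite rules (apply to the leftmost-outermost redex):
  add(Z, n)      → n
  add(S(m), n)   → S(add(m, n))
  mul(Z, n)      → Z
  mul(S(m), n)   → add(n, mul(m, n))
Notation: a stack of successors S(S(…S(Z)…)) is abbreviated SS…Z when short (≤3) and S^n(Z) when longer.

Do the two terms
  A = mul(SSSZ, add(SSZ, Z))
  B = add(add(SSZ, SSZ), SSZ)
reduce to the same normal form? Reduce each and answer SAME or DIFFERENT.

Term A:
  start: mul(SSSZ, add(SSZ, Z))
  step 1: add(add(SSZ, Z), mul(SSZ, add(SSZ, Z)))
  step 2: add(S(add(SZ, Z)), mul(SSZ, add(SSZ, Z)))
  step 3: S(add(add(SZ, Z), mul(SSZ, add(SSZ, Z))))
  step 4: S(add(S(add(Z, Z)), mul(SSZ, add(SSZ, Z))))
  step 5: S(S(add(add(Z, Z), mul(SSZ, add(SSZ, Z)))))
  step 6: S(S(add(Z, mul(SSZ, add(SSZ, Z)))))
  step 7: S(S(mul(SSZ, add(SSZ, Z))))
  step 8: S(S(add(add(SSZ, Z), mul(SZ, add(SSZ, Z)))))
  step 9: S(S(add(S(add(SZ, Z)), mul(SZ, add(SSZ, Z)))))
  step 10: S(S(S(add(add(SZ, Z), mul(SZ, add(SSZ, Z))))))
  step 11: S(S(S(add(S(add(Z, Z)), mul(SZ, add(SSZ, Z))))))
  step 12: S(S(S(S(add(add(Z, Z), mul(SZ, add(SSZ, Z)))))))
  step 13: S(S(S(S(add(Z, mul(SZ, add(SSZ, Z)))))))
  step 14: S(S(S(S(mul(SZ, add(SSZ, Z))))))
  step 15: S(S(S(S(add(add(SSZ, Z), mul(Z, add(SSZ, Z)))))))
  step 16: S(S(S(S(add(S(add(SZ, Z)), mul(Z, add(SSZ, Z)))))))
  step 17: S(S(S(S(S(add(add(SZ, Z), mul(Z, add(SSZ, Z))))))))
  step 18: S(S(S(S(S(add(S(add(Z, Z)), mul(Z, add(SSZ, Z))))))))
  step 19: S(S(S(S(S(S(add(add(Z, Z), mul(Z, add(SSZ, Z)))))))))
  step 20: S(S(S(S(S(S(add(Z, mul(Z, add(SSZ, Z)))))))))
  step 21: S(S(S(S(S(S(mul(Z, add(SSZ, Z))))))))
  step 22: S^6(Z)

Term B:
  start: add(add(SSZ, SSZ), SSZ)
  step 1: add(S(add(SZ, SSZ)), SSZ)
  step 2: S(add(add(SZ, SSZ), SSZ))
  step 3: S(add(S(add(Z, SSZ)), SSZ))
  step 4: S(S(add(add(Z, SSZ), SSZ)))
  step 5: S(S(add(SSZ, SSZ)))
  step 6: S(S(S(add(SZ, SSZ))))
  step 7: S(S(S(S(add(Z, SSZ)))))
  step 8: S^6(Z)

Answer: SAME — A ⇓ S^6(Z), B ⇓ S^6(Z)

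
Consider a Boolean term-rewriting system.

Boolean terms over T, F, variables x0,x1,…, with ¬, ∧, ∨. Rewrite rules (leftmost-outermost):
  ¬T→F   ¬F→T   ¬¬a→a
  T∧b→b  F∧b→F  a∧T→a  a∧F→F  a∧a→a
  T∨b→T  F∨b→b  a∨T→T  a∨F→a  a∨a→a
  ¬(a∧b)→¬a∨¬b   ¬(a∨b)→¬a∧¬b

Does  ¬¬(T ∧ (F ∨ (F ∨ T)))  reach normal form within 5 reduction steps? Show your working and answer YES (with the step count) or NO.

Answer: YES — reaches normal form T in 4 ≤ 5 steps

Derivation:
  start: ¬¬(T ∧ (F ∨ (F ∨ T)))
  step 1: T ∧ (F ∨ (F ∨ T))
  step 2: F ∨ (F ∨ T)
  step 3: F ∨ T
  step 4: T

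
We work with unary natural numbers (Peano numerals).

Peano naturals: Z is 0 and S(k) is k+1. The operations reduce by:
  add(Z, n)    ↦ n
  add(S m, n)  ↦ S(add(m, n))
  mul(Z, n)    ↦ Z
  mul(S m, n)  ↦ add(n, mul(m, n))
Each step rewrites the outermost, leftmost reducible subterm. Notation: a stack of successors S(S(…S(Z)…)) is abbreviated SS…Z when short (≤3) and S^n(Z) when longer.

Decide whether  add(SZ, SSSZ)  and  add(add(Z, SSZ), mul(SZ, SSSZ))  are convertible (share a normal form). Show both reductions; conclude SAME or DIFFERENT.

Term A:
  start: add(SZ, SSSZ)
  →1  S(add(Z, SSSZ))
  →2  S^4(Z)

Term B:
  start: add(add(Z, SSZ), mul(SZ, SSSZ))
  →1  add(SSZ, mul(SZ, SSSZ))
  →2  S(add(SZ, mul(SZ, SSSZ)))
  →3  S(S(add(Z, mul(SZ, SSSZ))))
  →4  S(S(mul(SZ, SSSZ)))
  →5  S(S(add(SSSZ, mul(Z, SSSZ))))
  →6  S(S(S(add(SSZ, mul(Z, SSSZ)))))
  →7  S(S(S(S(add(SZ, mul(Z, SSSZ))))))
  →8  S(S(S(S(S(add(Z, mul(Z, SSSZ)))))))
  →9  S(S(S(S(S(mul(Z, SSSZ))))))
  →10  S^5(Z)

Answer: DIFFERENT — A ⇓ S^4(Z), B ⇓ S^5(Z)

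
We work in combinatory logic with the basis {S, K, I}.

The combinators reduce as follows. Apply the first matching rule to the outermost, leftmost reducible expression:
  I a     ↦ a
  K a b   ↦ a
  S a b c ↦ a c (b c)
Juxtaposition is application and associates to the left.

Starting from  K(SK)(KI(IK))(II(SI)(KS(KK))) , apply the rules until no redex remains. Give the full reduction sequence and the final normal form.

  start: K(SK)(KI(IK))(II(SI)(KS(KK)))
  [1] SK(II(SI)(KS(KK)))
  [2] SK(I(SI)(KS(KK)))
  [3] SK(SI(KS(KK)))
  [4] SK(SIS)

Answer: normal form = SK(SIS)  (in 4 steps)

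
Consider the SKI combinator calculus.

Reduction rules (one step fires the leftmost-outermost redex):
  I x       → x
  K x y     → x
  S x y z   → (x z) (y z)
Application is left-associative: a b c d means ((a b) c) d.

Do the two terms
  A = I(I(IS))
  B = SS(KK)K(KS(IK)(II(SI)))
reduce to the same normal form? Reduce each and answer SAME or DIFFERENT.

Answer: DIFFERENT — A ⇓ S, B ⇓ S(SI)

Working:
Term A:
  start: I(I(IS))
  [1] I(IS)
  [2] IS
  [3] S

Term B:
  start: SS(KK)K(KS(IK)(II(SI)))
  [1] SK(KKK)(KS(IK)(II(SI)))
  [2] K(KS(IK)(II(SI)))(KKK(KS(IK)(II(SI))))
  [3] KS(IK)(II(SI))
  [4] S(II(SI))
  [5] S(I(SI))
  [6] S(SI)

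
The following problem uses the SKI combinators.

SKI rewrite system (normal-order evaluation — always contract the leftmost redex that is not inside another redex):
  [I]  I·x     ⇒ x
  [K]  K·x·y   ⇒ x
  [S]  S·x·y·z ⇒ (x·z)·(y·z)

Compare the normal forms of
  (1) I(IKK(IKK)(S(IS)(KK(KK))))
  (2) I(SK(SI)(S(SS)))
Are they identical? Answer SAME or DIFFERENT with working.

Answer: DIFFERENT — A ⇓ K(SSK), B ⇓ S(SS)

Derivation:
Term A:
  start: I(IKK(IKK)(S(IS)(KK(KK))))
  step 1: IKK(IKK)(S(IS)(KK(KK)))
  step 2: KK(IKK)(S(IS)(KK(KK)))
  step 3: K(S(IS)(KK(KK)))
  step 4: K(SS(KK(KK)))
  step 5: K(SSK)

Term B:
  start: I(SK(SI)(S(SS)))
  step 1: SK(SI)(S(SS))
  step 2: K(S(SS))(SI(S(SS)))
  step 3: S(SS)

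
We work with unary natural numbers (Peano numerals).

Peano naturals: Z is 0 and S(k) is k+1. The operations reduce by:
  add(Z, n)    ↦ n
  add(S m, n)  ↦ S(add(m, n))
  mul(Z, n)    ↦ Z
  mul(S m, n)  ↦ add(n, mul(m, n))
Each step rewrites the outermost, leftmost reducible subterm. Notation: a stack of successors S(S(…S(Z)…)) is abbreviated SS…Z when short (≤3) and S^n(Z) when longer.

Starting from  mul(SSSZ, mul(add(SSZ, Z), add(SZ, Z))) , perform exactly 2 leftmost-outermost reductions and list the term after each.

  start: mul(SSSZ, mul(add(SSZ, Z), add(SZ, Z)))
  →1  add(mul(add(SSZ, Z), add(SZ, Z)), mul(SSZ, mul(add(SSZ, Z), add(SZ, Z))))
  →2  add(mul(S(add(SZ, Z)), add(SZ, Z)), mul(SSZ, mul(add(SSZ, Z), add(SZ, Z))))

Answer: after 2 steps: add(mul(S(add(SZ, Z)), add(SZ, Z)), mul(SSZ, mul(add(SSZ, Z), add(SZ, Z))))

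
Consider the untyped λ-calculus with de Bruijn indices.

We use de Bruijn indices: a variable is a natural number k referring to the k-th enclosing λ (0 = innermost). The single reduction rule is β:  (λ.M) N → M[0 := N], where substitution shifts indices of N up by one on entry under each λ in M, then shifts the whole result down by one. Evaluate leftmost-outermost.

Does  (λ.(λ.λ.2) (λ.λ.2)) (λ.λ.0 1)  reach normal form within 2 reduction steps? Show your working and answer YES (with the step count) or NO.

Answer: YES — reaches normal form λ.λ.λ.0 1 in 2 ≤ 2 steps

Reduction:
  start: (λ.(λ.λ.2) (λ.λ.2)) (λ.λ.0 1)
  →1  (λ.λ.λ.λ.0 1) (λ.λ.λ.λ.0 1)
  →2  λ.λ.λ.0 1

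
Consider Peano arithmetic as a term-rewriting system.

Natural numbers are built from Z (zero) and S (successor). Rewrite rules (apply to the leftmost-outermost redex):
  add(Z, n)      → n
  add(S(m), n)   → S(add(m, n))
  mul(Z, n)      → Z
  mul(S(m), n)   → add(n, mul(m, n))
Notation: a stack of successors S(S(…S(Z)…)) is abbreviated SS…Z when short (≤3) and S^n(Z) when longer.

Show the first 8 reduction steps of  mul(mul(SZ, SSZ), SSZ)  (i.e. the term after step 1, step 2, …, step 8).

Answer: after 8 steps: S(S(add(SSZ, mul(add(Z, mul(Z, SSZ)), SSZ))))

Working:
  start: mul(mul(SZ, SSZ), SSZ)
  →1  mul(add(SSZ, mul(Z, SSZ)), SSZ)
  →2  mul(S(add(SZ, mul(Z, SSZ))), SSZ)
  →3  add(SSZ, mul(add(SZ, mul(Z, SSZ)), SSZ))
  →4  S(add(SZ, mul(add(SZ, mul(Z, SSZ)), SSZ)))
  →5  S(S(add(Z, mul(add(SZ, mul(Z, SSZ)), SSZ))))
  →6  S(S(mul(add(SZ, mul(Z, SSZ)), SSZ)))
  →7  S(S(mul(S(add(Z, mul(Z, SSZ))), SSZ)))
  →8  S(S(add(SSZ, mul(add(Z, mul(Z, SSZ)), SSZ))))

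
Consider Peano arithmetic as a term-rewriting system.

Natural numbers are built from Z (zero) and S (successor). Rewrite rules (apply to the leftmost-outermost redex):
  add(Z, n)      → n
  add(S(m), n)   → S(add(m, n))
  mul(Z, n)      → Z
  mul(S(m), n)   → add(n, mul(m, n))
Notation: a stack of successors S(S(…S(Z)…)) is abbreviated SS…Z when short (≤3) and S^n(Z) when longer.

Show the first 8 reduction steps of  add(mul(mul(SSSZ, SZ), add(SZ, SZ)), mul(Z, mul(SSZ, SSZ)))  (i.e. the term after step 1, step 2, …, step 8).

Answer: after 8 steps: S(add(S(add(Z, mul(add(Z, mul(SSZ, SZ)), add(SZ, SZ)))), mul(Z, mul(SSZ, SSZ))))

Reduction:
  start: add(mul(mul(SSSZ, SZ), add(SZ, SZ)), mul(Z, mul(SSZ, SSZ)))
  step 1: add(mul(add(SZ, mul(SSZ, SZ)), add(SZ, SZ)), mul(Z, mul(SSZ, SSZ)))
  step 2: add(mul(S(add(Z, mul(SSZ, SZ))), add(SZ, SZ)), mul(Z, mul(SSZ, SSZ)))
  step 3: add(add(add(SZ, SZ), mul(add(Z, mul(SSZ, SZ)), add(SZ, SZ))), mul(Z, mul(SSZ, SSZ)))
  step 4: add(add(S(add(Z, SZ)), mul(add(Z, mul(SSZ, SZ)), add(SZ, SZ))), mul(Z, mul(SSZ, SSZ)))
  step 5: add(S(add(add(Z, SZ), mul(add(Z, mul(SSZ, SZ)), add(SZ, SZ)))), mul(Z, mul(SSZ, SSZ)))
  step 6: S(add(add(add(Z, SZ), mul(add(Z, mul(SSZ, SZ)), add(SZ, SZ))), mul(Z, mul(SSZ, SSZ))))
  step 7: S(add(add(SZ, mul(add(Z, mul(SSZ, SZ)), add(SZ, SZ))), mul(Z, mul(SSZ, SSZ))))
  step 8: S(add(S(add(Z, mul(add(Z, mul(SSZ, SZ)), add(SZ, SZ)))), mul(Z, mul(SSZ, SSZ))))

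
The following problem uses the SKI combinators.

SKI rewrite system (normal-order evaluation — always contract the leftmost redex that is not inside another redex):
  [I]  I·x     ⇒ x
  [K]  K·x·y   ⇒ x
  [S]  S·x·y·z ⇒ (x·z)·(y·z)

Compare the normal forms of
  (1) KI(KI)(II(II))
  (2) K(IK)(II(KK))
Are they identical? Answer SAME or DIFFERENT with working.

Answer: DIFFERENT — A ⇓ I, B ⇓ K

Reduction:
Term A:
  start: KI(KI)(II(II))
  step 1: I(II(II))
  step 2: II(II)
  step 3: I(II)
  step 4: II
  step 5: I

Term B:
  start: K(IK)(II(KK))
  step 1: IK
  step 2: K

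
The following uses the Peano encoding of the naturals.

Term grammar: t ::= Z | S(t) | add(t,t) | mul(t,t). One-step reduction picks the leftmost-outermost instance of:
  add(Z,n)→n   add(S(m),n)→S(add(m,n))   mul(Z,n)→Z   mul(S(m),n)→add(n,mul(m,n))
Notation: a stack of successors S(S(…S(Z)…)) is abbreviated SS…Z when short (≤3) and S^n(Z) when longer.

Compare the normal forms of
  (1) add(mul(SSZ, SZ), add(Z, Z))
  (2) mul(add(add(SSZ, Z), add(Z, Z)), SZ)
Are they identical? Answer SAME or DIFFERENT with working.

Answer: SAME — A ⇓ SSZ, B ⇓ SSZ

Derivation:
Term A:
  start: add(mul(SSZ, SZ), add(Z, Z))
  [1] add(add(SZ, mul(SZ, SZ)), add(Z, Z))
  [2] add(S(add(Z, mul(SZ, SZ))), add(Z, Z))
  [3] S(add(add(Z, mul(SZ, SZ)), add(Z, Z)))
  [4] S(add(mul(SZ, SZ), add(Z, Z)))
  [5] S(add(add(SZ, mul(Z, SZ)), add(Z, Z)))
  [6] S(add(S(add(Z, mul(Z, SZ))), add(Z, Z)))
  [7] S(S(add(add(Z, mul(Z, SZ)), add(Z, Z))))
  [8] S(S(add(mul(Z, SZ), add(Z, Z))))
  [9] S(S(add(Z, add(Z, Z))))
  [10] S(S(add(Z, Z)))
  [11] SSZ

Term B:
  start: mul(add(add(SSZ, Z), add(Z, Z)), SZ)
  [1] mul(add(S(add(SZ, Z)), add(Z, Z)), SZ)
  [2] mul(S(add(add(SZ, Z), add(Z, Z))), SZ)
  [3] add(SZ, mul(add(add(SZ, Z), add(Z, Z)), SZ))
  [4] S(add(Z, mul(add(add(SZ, Z), add(Z, Z)), SZ)))
  [5] S(mul(add(add(SZ, Z), add(Z, Z)), SZ))
  [6] S(mul(add(S(add(Z, Z)), add(Z, Z)), SZ))
  [7] S(mul(S(add(add(Z, Z), add(Z, Z))), SZ))
  [8] S(add(SZ, mul(add(add(Z, Z), add(Z, Z)), SZ)))
  [9] S(S(add(Z, mul(add(add(Z, Z), add(Z, Z)), SZ))))
  [10] S(S(mul(add(add(Z, Z), add(Z, Z)), SZ)))
  [11] S(S(mul(add(Z, add(Z, Z)), SZ)))
  [12] S(S(mul(add(Z, Z), SZ)))
  [13] S(S(mul(Z, SZ)))
  [14] SSZ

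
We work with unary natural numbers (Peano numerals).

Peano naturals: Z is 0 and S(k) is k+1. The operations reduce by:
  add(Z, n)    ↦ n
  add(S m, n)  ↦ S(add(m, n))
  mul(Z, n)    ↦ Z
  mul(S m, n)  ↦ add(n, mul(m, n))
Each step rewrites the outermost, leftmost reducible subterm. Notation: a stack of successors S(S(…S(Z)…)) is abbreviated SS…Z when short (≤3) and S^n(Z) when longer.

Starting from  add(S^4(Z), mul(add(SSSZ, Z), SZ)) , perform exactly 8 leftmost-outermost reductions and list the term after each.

  start: add(S^4(Z), mul(add(SSSZ, Z), SZ))
  [1] S(add(SSSZ, mul(add(SSSZ, Z), SZ)))
  [2] S(S(add(SSZ, mul(add(SSSZ, Z), SZ))))
  [3] S(S(S(add(SZ, mul(add(SSSZ, Z), SZ)))))
  [4] S(S(S(S(add(Z, mul(add(SSSZ, Z), SZ))))))
  [5] S(S(S(S(mul(add(SSSZ, Z), SZ)))))
  [6] S(S(S(S(mul(S(add(SSZ, Z)), SZ)))))
  [7] S(S(S(S(add(SZ, mul(add(SSZ, Z), SZ))))))
  [8] S(S(S(S(S(add(Z, mul(add(SSZ, Z), SZ)))))))

Answer: after 8 steps: S(S(S(S(S(add(Z, mul(add(SSZ, Z), SZ)))))))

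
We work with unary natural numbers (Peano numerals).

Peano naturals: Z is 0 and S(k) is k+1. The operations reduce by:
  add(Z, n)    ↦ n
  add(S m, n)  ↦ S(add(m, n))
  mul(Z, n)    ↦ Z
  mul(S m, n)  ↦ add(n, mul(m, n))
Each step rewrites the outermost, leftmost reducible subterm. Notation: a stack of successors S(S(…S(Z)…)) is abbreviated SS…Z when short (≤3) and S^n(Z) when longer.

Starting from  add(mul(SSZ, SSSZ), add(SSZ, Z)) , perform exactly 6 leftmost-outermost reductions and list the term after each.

Answer: after 6 steps: S(S(add(S(add(Z, mul(SZ, SSSZ))), add(SSZ, Z))))

Derivation:
  start: add(mul(SSZ, SSSZ), add(SSZ, Z))
  step 1: add(add(SSSZ, mul(SZ, SSSZ)), add(SSZ, Z))
  step 2: add(S(add(SSZ, mul(SZ, SSSZ))), add(SSZ, Z))
  step 3: S(add(add(SSZ, mul(SZ, SSSZ)), add(SSZ, Z)))
  step 4: S(add(S(add(SZ, mul(SZ, SSSZ))), add(SSZ, Z)))
  step 5: S(S(add(add(SZ, mul(SZ, SSSZ)), add(SSZ, Z))))
  step 6: S(S(add(S(add(Z, mul(SZ, SSSZ))), add(SSZ, Z))))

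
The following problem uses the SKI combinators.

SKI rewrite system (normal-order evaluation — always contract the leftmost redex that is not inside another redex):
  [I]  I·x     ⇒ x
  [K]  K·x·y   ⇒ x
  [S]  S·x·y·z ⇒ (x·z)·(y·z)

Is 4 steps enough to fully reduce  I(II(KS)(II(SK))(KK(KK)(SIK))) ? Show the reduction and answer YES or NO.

Answer: NO — after 4 steps the term is S(KK(KK)(SIK)), not yet normal

Derivation:
  start: I(II(KS)(II(SK))(KK(KK)(SIK)))
  step 1: II(KS)(II(SK))(KK(KK)(SIK))
  step 2: I(KS)(II(SK))(KK(KK)(SIK))
  step 3: KS(II(SK))(KK(KK)(SIK))
  step 4: S(KK(KK)(SIK))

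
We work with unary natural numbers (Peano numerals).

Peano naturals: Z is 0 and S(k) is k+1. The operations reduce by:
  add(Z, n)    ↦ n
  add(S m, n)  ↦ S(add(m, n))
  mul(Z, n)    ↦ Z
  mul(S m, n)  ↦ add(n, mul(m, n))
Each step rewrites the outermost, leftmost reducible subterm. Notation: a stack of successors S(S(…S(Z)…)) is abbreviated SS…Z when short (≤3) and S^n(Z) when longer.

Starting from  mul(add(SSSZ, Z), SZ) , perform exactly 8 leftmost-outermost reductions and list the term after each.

  start: mul(add(SSSZ, Z), SZ)
  →1  mul(S(add(SSZ, Z)), SZ)
  →2  add(SZ, mul(add(SSZ, Z), SZ))
  →3  S(add(Z, mul(add(SSZ, Z), SZ)))
  →4  S(mul(add(SSZ, Z), SZ))
  →5  S(mul(S(add(SZ, Z)), SZ))
  →6  S(add(SZ, mul(add(SZ, Z), SZ)))
  →7  S(S(add(Z, mul(add(SZ, Z), SZ))))
  →8  S(S(mul(add(SZ, Z), SZ)))

Answer: after 8 steps: S(S(mul(add(SZ, Z), SZ)))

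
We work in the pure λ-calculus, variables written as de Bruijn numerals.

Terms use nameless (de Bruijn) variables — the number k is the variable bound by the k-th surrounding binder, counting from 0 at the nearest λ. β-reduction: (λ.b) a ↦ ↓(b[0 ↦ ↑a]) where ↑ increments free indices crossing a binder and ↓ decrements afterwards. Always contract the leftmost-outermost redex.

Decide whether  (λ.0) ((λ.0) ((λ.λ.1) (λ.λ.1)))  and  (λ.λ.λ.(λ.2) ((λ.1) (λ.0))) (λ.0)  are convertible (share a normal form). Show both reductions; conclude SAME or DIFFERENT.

Answer: DIFFERENT — A ⇓ λ.λ.λ.1, B ⇓ λ.λ.1

Reduction:
Term A:
  start: (λ.0) ((λ.0) ((λ.λ.1) (λ.λ.1)))
  →1  (λ.0) ((λ.λ.1) (λ.λ.1))
  →2  (λ.λ.1) (λ.λ.1)
  →3  λ.λ.λ.1

Term B:
  start: (λ.λ.λ.(λ.2) ((λ.1) (λ.0))) (λ.0)
  →1  λ.λ.(λ.2) ((λ.1) (λ.0))
  →2  λ.λ.1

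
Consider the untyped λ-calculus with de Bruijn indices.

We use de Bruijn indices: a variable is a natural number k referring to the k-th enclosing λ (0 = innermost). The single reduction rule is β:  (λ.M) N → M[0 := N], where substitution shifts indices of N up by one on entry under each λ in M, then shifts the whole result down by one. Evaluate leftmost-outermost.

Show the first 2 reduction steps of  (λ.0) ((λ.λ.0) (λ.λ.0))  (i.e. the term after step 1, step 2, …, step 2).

  start: (λ.0) ((λ.λ.0) (λ.λ.0))
  [1] (λ.λ.0) (λ.λ.0)
  [2] λ.0

Answer: after 2 steps: λ.0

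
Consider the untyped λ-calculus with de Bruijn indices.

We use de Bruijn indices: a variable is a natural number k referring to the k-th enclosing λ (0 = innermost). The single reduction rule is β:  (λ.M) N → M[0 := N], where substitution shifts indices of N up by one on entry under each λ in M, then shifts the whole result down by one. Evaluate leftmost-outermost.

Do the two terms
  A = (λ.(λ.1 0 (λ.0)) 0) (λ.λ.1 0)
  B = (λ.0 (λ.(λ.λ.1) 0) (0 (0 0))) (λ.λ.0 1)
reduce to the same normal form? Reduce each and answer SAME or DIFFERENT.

Term A:
  start: (λ.(λ.1 0 (λ.0)) 0) (λ.λ.1 0)
  [1] (λ.(λ.λ.1 0) 0 (λ.0)) (λ.λ.1 0)
  [2] (λ.λ.1 0) (λ.λ.1 0) (λ.0)
  [3] (λ.(λ.λ.1 0) 0) (λ.0)
  [4] (λ.λ.1 0) (λ.0)
  [5] λ.(λ.0) 0
  [6] λ.0

Term B:
  start: (λ.0 (λ.(λ.λ.1) 0) (0 (0 0))) (λ.λ.0 1)
  [1] (λ.λ.0 1) (λ.(λ.λ.1) 0) ((λ.λ.0 1) ((λ.λ.0 1) (λ.λ.0 1)))
  [2] (λ.0 (λ.(λ.λ.1) 0)) ((λ.λ.0 1) ((λ.λ.0 1) (λ.λ.0 1)))
  [3] (λ.λ.0 1) ((λ.λ.0 1) (λ.λ.0 1)) (λ.(λ.λ.1) 0)
  [4] (λ.0 ((λ.λ.0 1) (λ.λ.0 1))) (λ.(λ.λ.1) 0)
  [5] (λ.(λ.λ.1) 0) ((λ.λ.0 1) (λ.λ.0 1))
  [6] (λ.λ.1) ((λ.λ.0 1) (λ.λ.0 1))
  [7] λ.(λ.λ.0 1) (λ.λ.0 1)
  [8] λ.λ.0 (λ.λ.0 1)

Answer: DIFFERENT — A ⇓ λ.0, B ⇓ λ.λ.0 (λ.λ.0 1)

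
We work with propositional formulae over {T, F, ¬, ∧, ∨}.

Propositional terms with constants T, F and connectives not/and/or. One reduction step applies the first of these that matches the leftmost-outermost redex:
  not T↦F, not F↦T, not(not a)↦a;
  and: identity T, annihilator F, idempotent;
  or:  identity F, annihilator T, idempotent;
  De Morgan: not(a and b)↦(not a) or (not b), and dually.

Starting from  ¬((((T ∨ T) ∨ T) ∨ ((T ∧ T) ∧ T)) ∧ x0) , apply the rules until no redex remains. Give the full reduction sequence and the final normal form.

Answer: normal form = ¬x0  (in 9 steps)

Reduction:
  start: ¬((((T ∨ T) ∨ T) ∨ ((T ∧ T) ∧ T)) ∧ x0)
  step 1: ¬(((T ∨ T) ∨ T) ∨ ((T ∧ T) ∧ T)) ∨ ¬x0
  step 2: (¬((T ∨ T) ∨ T) ∧ ¬((T ∧ T) ∧ T)) ∨ ¬x0
  step 3: ((¬(T ∨ T) ∧ ¬T) ∧ ¬((T ∧ T) ∧ T)) ∨ ¬x0
  step 4: (((¬T ∧ ¬T) ∧ ¬T) ∧ ¬((T ∧ T) ∧ T)) ∨ ¬x0
  step 5: ((¬T ∧ ¬T) ∧ ¬((T ∧ T) ∧ T)) ∨ ¬x0
  step 6: (¬T ∧ ¬((T ∧ T) ∧ T)) ∨ ¬x0
  step 7: (F ∧ ¬((T ∧ T) ∧ T)) ∨ ¬x0
  step 8: F ∨ ¬x0
  step 9: ¬x0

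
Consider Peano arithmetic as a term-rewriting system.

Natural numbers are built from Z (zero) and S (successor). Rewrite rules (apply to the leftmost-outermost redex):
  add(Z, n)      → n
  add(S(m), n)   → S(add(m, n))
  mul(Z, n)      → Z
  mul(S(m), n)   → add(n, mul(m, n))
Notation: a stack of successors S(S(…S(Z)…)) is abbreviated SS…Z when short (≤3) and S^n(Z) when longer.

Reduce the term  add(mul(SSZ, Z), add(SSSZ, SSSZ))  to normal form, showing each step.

Answer: normal form = S^6(Z)  (in 10 steps)

Derivation:
  start: add(mul(SSZ, Z), add(SSSZ, SSSZ))
  step 1: add(add(Z, mul(SZ, Z)), add(SSSZ, SSSZ))
  step 2: add(mul(SZ, Z), add(SSSZ, SSSZ))
  step 3: add(add(Z, mul(Z, Z)), add(SSSZ, SSSZ))
  step 4: add(mul(Z, Z), add(SSSZ, SSSZ))
  step 5: add(Z, add(SSSZ, SSSZ))
  step 6: add(SSSZ, SSSZ)
  step 7: S(add(SSZ, SSSZ))
  step 8: S(S(add(SZ, SSSZ)))
  step 9: S(S(S(add(Z, SSSZ))))
  step 10: S^6(Z)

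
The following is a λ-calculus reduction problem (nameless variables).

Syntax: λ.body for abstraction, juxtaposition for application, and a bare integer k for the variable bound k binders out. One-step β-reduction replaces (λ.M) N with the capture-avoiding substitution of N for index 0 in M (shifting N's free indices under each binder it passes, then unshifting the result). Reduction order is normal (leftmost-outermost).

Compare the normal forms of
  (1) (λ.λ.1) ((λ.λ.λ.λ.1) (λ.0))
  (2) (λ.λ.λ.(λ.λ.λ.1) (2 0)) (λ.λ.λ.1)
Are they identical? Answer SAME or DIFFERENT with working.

Answer: SAME — A ⇓ λ.λ.λ.λ.1, B ⇓ λ.λ.λ.λ.1

Reduction:
Term A:
  start: (λ.λ.1) ((λ.λ.λ.λ.1) (λ.0))
  step 1: λ.(λ.λ.λ.λ.1) (λ.0)
  step 2: λ.λ.λ.λ.1

Term B:
  start: (λ.λ.λ.(λ.λ.λ.1) (2 0)) (λ.λ.λ.1)
  step 1: λ.λ.(λ.λ.λ.1) ((λ.λ.λ.1) 0)
  step 2: λ.λ.λ.λ.1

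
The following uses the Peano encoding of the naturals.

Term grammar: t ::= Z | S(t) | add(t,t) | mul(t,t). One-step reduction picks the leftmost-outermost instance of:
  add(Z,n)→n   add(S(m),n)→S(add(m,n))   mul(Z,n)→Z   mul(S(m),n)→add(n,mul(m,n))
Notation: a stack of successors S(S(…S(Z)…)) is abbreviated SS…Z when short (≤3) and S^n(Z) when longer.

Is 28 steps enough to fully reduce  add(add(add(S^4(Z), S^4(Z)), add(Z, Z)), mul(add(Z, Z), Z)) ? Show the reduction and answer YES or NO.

  start: add(add(add(S^4(Z), S^4(Z)), add(Z, Z)), mul(add(Z, Z), Z))
  step 1: add(add(S(add(SSSZ, S^4(Z))), add(Z, Z)), mul(add(Z, Z), Z))
  step 2: add(S(add(add(SSSZ, S^4(Z)), add(Z, Z))), mul(add(Z, Z), Z))
  step 3: S(add(add(add(SSSZ, S^4(Z)), add(Z, Z)), mul(add(Z, Z), Z)))
  step 4: S(add(add(S(add(SSZ, S^4(Z))), add(Z, Z)), mul(add(Z, Z), Z)))
  step 5: S(add(S(add(add(SSZ, S^4(Z)), add(Z, Z))), mul(add(Z, Z), Z)))
  step 6: S(S(add(add(add(SSZ, S^4(Z)), add(Z, Z)), mul(add(Z, Z), Z))))
  step 7: S(S(add(add(S(add(SZ, S^4(Z))), add(Z, Z)), mul(add(Z, Z), Z))))
  step 8: S(S(add(S(add(add(SZ, S^4(Z)), add(Z, Z))), mul(add(Z, Z), Z))))
  step 9: S(S(S(add(add(add(SZ, S^4(Z)), add(Z, Z)), mul(add(Z, Z), Z)))))
  step 10: S(S(S(add(add(S(add(Z, S^4(Z))), add(Z, Z)), mul(add(Z, Z), Z)))))
  step 11: S(S(S(add(S(add(add(Z, S^4(Z)), add(Z, Z))), mul(add(Z, Z), Z)))))
  step 12: S(S(S(S(add(add(add(Z, S^4(Z)), add(Z, Z)), mul(add(Z, Z), Z))))))
  step 13: S(S(S(S(add(add(S^4(Z), add(Z, Z)), mul(add(Z, Z), Z))))))
  step 14: S(S(S(S(add(S(add(SSSZ, add(Z, Z))), mul(add(Z, Z), Z))))))
  step 15: S(S(S(S(S(add(add(SSSZ, add(Z, Z)), mul(add(Z, Z), Z)))))))
  step 16: S(S(S(S(S(add(S(add(SSZ, add(Z, Z))), mul(add(Z, Z), Z)))))))
  step 17: S(S(S(S(S(S(add(add(SSZ, add(Z, Z)), mul(add(Z, Z), Z))))))))
  step 18: S(S(S(S(S(S(add(S(add(SZ, add(Z, Z))), mul(add(Z, Z), Z))))))))
  step 19: S(S(S(S(S(S(S(add(add(SZ, add(Z, Z)), mul(add(Z, Z), Z)))))))))
  step 20: S(S(S(S(S(S(S(add(S(add(Z, add(Z, Z))), mul(add(Z, Z), Z)))))))))
  step 21: S(S(S(S(S(S(S(S(add(add(Z, add(Z, Z)), mul(add(Z, Z), Z))))))))))
  step 22: S(S(S(S(S(S(S(S(add(add(Z, Z), mul(add(Z, Z), Z))))))))))
  step 23: S(S(S(S(S(S(S(S(add(Z, mul(add(Z, Z), Z))))))))))
  step 24: S(S(S(S(S(S(S(S(mul(add(Z, Z), Z)))))))))
  step 25: S(S(S(S(S(S(S(S(mul(Z, Z)))))))))
  step 26: S^8(Z)

Answer: YES — reaches normal form S^8(Z) in 26 ≤ 28 steps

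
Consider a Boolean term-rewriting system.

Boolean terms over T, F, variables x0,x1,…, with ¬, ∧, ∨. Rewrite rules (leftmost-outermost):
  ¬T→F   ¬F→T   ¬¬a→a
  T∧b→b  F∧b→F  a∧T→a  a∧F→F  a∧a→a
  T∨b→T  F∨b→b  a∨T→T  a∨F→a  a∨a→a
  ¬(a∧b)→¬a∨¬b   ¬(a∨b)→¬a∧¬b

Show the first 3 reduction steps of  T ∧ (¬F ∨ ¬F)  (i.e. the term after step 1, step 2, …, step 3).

Answer: after 3 steps: T

Working:
  start: T ∧ (¬F ∨ ¬F)
  [1] ¬F ∨ ¬F
  [2] ¬F
  [3] T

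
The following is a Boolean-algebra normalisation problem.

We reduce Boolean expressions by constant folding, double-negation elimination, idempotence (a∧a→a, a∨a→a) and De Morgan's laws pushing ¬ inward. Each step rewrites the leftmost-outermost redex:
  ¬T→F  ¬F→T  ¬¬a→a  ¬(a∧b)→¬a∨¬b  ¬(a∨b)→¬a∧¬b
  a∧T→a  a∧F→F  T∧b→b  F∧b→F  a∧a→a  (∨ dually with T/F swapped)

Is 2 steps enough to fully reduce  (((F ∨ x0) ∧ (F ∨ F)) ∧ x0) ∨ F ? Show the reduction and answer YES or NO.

Answer: NO — after 2 steps the term is (x0 ∧ (F ∨ F)) ∧ x0, not yet normal

Derivation:
  start: (((F ∨ x0) ∧ (F ∨ F)) ∧ x0) ∨ F
  →1  ((F ∨ x0) ∧ (F ∨ F)) ∧ x0
  →2  (x0 ∧ (F ∨ F)) ∧ x0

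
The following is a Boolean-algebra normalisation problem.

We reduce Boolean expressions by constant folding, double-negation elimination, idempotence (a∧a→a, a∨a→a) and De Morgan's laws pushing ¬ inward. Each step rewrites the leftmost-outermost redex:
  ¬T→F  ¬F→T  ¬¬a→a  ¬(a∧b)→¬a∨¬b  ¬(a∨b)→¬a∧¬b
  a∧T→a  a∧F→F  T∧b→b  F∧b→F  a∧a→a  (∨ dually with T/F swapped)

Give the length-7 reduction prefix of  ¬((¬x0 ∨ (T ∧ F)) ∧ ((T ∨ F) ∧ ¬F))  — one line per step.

Answer: after 7 steps: (x0 ∧ T) ∨ ¬((T ∨ F) ∧ ¬F)

Derivation:
  start: ¬((¬x0 ∨ (T ∧ F)) ∧ ((T ∨ F) ∧ ¬F))
  [1] ¬(¬x0 ∨ (T ∧ F)) ∨ ¬((T ∨ F) ∧ ¬F)
  [2] (¬¬x0 ∧ ¬(T ∧ F)) ∨ ¬((T ∨ F) ∧ ¬F)
  [3] (x0 ∧ ¬(T ∧ F)) ∨ ¬((T ∨ F) ∧ ¬F)
  [4] (x0 ∧ (¬T ∨ ¬F)) ∨ ¬((T ∨ F) ∧ ¬F)
  [5] (x0 ∧ (F ∨ ¬F)) ∨ ¬((T ∨ F) ∧ ¬F)
  [6] (x0 ∧ ¬F) ∨ ¬((T ∨ F) ∧ ¬F)
  [7] (x0 ∧ T) ∨ ¬((T ∨ F) ∧ ¬F)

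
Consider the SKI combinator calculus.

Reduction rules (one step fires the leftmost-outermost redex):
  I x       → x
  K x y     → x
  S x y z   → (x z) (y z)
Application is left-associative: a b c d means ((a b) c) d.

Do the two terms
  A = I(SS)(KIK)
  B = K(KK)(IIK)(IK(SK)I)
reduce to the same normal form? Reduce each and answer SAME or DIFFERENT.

Answer: DIFFERENT — A ⇓ SSI, B ⇓ K

Derivation:
Term A:
  start: I(SS)(KIK)
  step 1: SS(KIK)
  step 2: SSI

Term B:
  start: K(KK)(IIK)(IK(SK)I)
  step 1: KK(IK(SK)I)
  step 2: K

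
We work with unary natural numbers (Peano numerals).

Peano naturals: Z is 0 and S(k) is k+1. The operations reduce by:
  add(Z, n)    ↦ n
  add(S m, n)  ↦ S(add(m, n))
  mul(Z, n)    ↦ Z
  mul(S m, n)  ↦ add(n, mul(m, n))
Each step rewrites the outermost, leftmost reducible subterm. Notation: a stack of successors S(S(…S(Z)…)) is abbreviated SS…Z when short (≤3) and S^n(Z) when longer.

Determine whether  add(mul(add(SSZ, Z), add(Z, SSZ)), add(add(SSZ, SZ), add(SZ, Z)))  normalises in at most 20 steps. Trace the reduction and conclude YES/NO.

Answer: NO — after 20 steps the term is S(S(S(S(add(S(add(SZ, SZ)), add(SZ, Z)))))), not yet normal

Derivation:
  start: add(mul(add(SSZ, Z), add(Z, SSZ)), add(add(SSZ, SZ), add(SZ, Z)))
  step 1: add(mul(S(add(SZ, Z)), add(Z, SSZ)), add(add(SSZ, SZ), add(SZ, Z)))
  step 2: add(add(add(Z, SSZ), mul(add(SZ, Z), add(Z, SSZ))), add(add(SSZ, SZ), add(SZ, Z)))
  step 3: add(add(SSZ, mul(add(SZ, Z), add(Z, SSZ))), add(add(SSZ, SZ), add(SZ, Z)))
  step 4: add(S(add(SZ, mul(add(SZ, Z), add(Z, SSZ)))), add(add(SSZ, SZ), add(SZ, Z)))
  step 5: S(add(add(SZ, mul(add(SZ, Z), add(Z, SSZ))), add(add(SSZ, SZ), add(SZ, Z))))
  step 6: S(add(S(add(Z, mul(add(SZ, Z), add(Z, SSZ)))), add(add(SSZ, SZ), add(SZ, Z))))
  step 7: S(S(add(add(Z, mul(add(SZ, Z), add(Z, SSZ))), add(add(SSZ, SZ), add(SZ, Z)))))
  step 8: S(S(add(mul(add(SZ, Z), add(Z, SSZ)), add(add(SSZ, SZ), add(SZ, Z)))))
  step 9: S(S(add(mul(S(add(Z, Z)), add(Z, SSZ)), add(add(SSZ, SZ), add(SZ, Z)))))
  step 10: S(S(add(add(add(Z, SSZ), mul(add(Z, Z), add(Z, SSZ))), add(add(SSZ, SZ), add(SZ, Z)))))
  step 11: S(S(add(add(SSZ, mul(add(Z, Z), add(Z, SSZ))), add(add(SSZ, SZ), add(SZ, Z)))))
  step 12: S(S(add(S(add(SZ, mul(add(Z, Z), add(Z, SSZ)))), add(add(SSZ, SZ), add(SZ, Z)))))
  step 13: S(S(S(add(add(SZ, mul(add(Z, Z), add(Z, SSZ))), add(add(SSZ, SZ), add(SZ, Z))))))
  step 14: S(S(S(add(S(add(Z, mul(add(Z, Z), add(Z, SSZ)))), add(add(SSZ, SZ), add(SZ, Z))))))
  step 15: S(S(S(S(add(add(Z, mul(add(Z, Z), add(Z, SSZ))), add(add(SSZ, SZ), add(SZ, Z)))))))
  step 16: S(S(S(S(add(mul(add(Z, Z), add(Z, SSZ)), add(add(SSZ, SZ), add(SZ, Z)))))))
  step 17: S(S(S(S(add(mul(Z, add(Z, SSZ)), add(add(SSZ, SZ), add(SZ, Z)))))))
  step 18: S(S(S(S(add(Z, add(add(SSZ, SZ), add(SZ, Z)))))))
  step 19: S(S(S(S(add(add(SSZ, SZ), add(SZ, Z))))))
  step 20: S(S(S(S(add(S(add(SZ, SZ)), add(SZ, Z))))))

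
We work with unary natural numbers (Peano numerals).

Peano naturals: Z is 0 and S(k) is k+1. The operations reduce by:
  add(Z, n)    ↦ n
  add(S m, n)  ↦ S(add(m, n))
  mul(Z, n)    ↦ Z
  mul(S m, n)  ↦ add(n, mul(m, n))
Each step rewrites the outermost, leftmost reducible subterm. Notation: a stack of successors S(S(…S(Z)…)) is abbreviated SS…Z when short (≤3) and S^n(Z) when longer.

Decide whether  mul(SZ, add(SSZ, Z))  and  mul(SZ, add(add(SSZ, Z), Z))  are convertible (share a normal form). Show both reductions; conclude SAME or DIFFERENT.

Answer: SAME — A ⇓ SSZ, B ⇓ SSZ

Derivation:
Term A:
  start: mul(SZ, add(SSZ, Z))
  step 1: add(add(SSZ, Z), mul(Z, add(SSZ, Z)))
  step 2: add(S(add(SZ, Z)), mul(Z, add(SSZ, Z)))
  step 3: S(add(add(SZ, Z), mul(Z, add(SSZ, Z))))
  step 4: S(add(S(add(Z, Z)), mul(Z, add(SSZ, Z))))
  step 5: S(S(add(add(Z, Z), mul(Z, add(SSZ, Z)))))
  step 6: S(S(add(Z, mul(Z, add(SSZ, Z)))))
  step 7: S(S(mul(Z, add(SSZ, Z))))
  step 8: SSZ

Term B:
  start: mul(SZ, add(add(SSZ, Z), Z))
  step 1: add(add(add(SSZ, Z), Z), mul(Z, add(add(SSZ, Z), Z)))
  step 2: add(add(S(add(SZ, Z)), Z), mul(Z, add(add(SSZ, Z), Z)))
  step 3: add(S(add(add(SZ, Z), Z)), mul(Z, add(add(SSZ, Z), Z)))
  step 4: S(add(add(add(SZ, Z), Z), mul(Z, add(add(SSZ, Z), Z))))
  step 5: S(add(add(S(add(Z, Z)), Z), mul(Z, add(add(SSZ, Z), Z))))
  step 6: S(add(S(add(add(Z, Z), Z)), mul(Z, add(add(SSZ, Z), Z))))
  step 7: S(S(add(add(add(Z, Z), Z), mul(Z, add(add(SSZ, Z), Z)))))
  step 8: S(S(add(add(Z, Z), mul(Z, add(add(SSZ, Z), Z)))))
  step 9: S(S(add(Z, mul(Z, add(add(SSZ, Z), Z)))))
  step 10: S(S(mul(Z, add(add(SSZ, Z), Z))))
  step 11: SSZ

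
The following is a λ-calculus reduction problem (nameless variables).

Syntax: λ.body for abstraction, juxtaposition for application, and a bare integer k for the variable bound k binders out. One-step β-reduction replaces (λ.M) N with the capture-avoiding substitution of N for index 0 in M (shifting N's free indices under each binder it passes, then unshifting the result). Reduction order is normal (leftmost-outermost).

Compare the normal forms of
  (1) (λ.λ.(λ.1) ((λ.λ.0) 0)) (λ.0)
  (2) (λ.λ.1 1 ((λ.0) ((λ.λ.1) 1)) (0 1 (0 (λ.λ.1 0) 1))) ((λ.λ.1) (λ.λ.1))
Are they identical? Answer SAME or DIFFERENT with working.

Term A:
  start: (λ.λ.(λ.1) ((λ.λ.0) 0)) (λ.0)
  →1  λ.(λ.1) ((λ.λ.0) 0)
  →2  λ.0

Term B:
  start: (λ.λ.1 1 ((λ.0) ((λ.λ.1) 1)) (0 1 (0 (λ.λ.1 0) 1))) ((λ.λ.1) (λ.λ.1))
  →1  λ.(λ.λ.1) (λ.λ.1) ((λ.λ.1) (λ.λ.1)) ((λ.0) ((λ.λ.1) ((λ.λ.1) (λ.λ.1)))) (0 ((λ.λ.1) (λ.λ.1)) (0 (λ.λ.1 0) ((λ.λ.1) (λ.λ.1))))
  →2  λ.(λ.λ.λ.1) ((λ.λ.1) (λ.λ.1)) ((λ.0) ((λ.λ.1) ((λ.λ.1) (λ.λ.1)))) (0 ((λ.λ.1) (λ.λ.1)) (0 (λ.λ.1 0) ((λ.λ.1) (λ.λ.1))))
  →3  λ.(λ.λ.1) ((λ.0) ((λ.λ.1) ((λ.λ.1) (λ.λ.1)))) (0 ((λ.λ.1) (λ.λ.1)) (0 (λ.λ.1 0) ((λ.λ.1) (λ.λ.1))))
  →4  λ.(λ.(λ.0) ((λ.λ.1) ((λ.λ.1) (λ.λ.1)))) (0 ((λ.λ.1) (λ.λ.1)) (0 (λ.λ.1 0) ((λ.λ.1) (λ.λ.1))))
  →5  λ.(λ.0) ((λ.λ.1) ((λ.λ.1) (λ.λ.1)))
  →6  λ.(λ.λ.1) ((λ.λ.1) (λ.λ.1))
  →7  λ.λ.(λ.λ.1) (λ.λ.1)
  →8  λ.λ.λ.λ.λ.1

Answer: DIFFERENT — A ⇓ λ.0, B ⇓ λ.λ.λ.λ.λ.1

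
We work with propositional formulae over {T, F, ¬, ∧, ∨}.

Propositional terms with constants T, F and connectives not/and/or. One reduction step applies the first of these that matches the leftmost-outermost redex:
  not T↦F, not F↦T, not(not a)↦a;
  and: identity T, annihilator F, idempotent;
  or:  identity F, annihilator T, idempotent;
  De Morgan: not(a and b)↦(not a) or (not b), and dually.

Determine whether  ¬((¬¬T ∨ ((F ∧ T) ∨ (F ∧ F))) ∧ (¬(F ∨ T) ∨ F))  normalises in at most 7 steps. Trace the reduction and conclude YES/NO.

Answer: NO — after 7 steps the term is ¬¬(F ∨ T) ∧ ¬F, not yet normal

Derivation:
  start: ¬((¬¬T ∨ ((F ∧ T) ∨ (F ∧ F))) ∧ (¬(F ∨ T) ∨ F))
  [1] ¬(¬¬T ∨ ((F ∧ T) ∨ (F ∧ F))) ∨ ¬(¬(F ∨ T) ∨ F)
  [2] (¬¬¬T ∧ ¬((F ∧ T) ∨ (F ∧ F))) ∨ ¬(¬(F ∨ T) ∨ F)
  [3] (¬T ∧ ¬((F ∧ T) ∨ (F ∧ F))) ∨ ¬(¬(F ∨ T) ∨ F)
  [4] (F ∧ ¬((F ∧ T) ∨ (F ∧ F))) ∨ ¬(¬(F ∨ T) ∨ F)
  [5] F ∨ ¬(¬(F ∨ T) ∨ F)
  [6] ¬(¬(F ∨ T) ∨ F)
  [7] ¬¬(F ∨ T) ∧ ¬F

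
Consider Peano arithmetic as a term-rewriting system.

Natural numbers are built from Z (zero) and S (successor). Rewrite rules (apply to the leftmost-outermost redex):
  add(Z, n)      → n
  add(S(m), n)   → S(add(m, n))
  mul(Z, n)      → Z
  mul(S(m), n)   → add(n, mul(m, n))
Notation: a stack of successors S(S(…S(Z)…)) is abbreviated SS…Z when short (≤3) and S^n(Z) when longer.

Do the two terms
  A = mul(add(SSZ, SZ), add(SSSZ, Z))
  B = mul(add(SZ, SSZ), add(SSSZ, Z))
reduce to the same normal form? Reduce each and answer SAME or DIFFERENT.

Term A:
  start: mul(add(SSZ, SZ), add(SSSZ, Z))
  →1  mul(S(add(SZ, SZ)), add(SSSZ, Z))
  →2  add(add(SSSZ, Z), mul(add(SZ, SZ), add(SSSZ, Z)))
  →3  add(S(add(SSZ, Z)), mul(add(SZ, SZ), add(SSSZ, Z)))
  →4  S(add(add(SSZ, Z), mul(add(SZ, SZ), add(SSSZ, Z))))
  →5  S(add(S(add(SZ, Z)), mul(add(SZ, SZ), add(SSSZ, Z))))
  →6  S(S(add(add(SZ, Z), mul(add(SZ, SZ), add(SSSZ, Z)))))
  →7  S(S(add(S(add(Z, Z)), mul(add(SZ, SZ), add(SSSZ, Z)))))
  →8  S(S(S(add(add(Z, Z), mul(add(SZ, SZ), add(SSSZ, Z))))))
  →9  S(S(S(add(Z, mul(add(SZ, SZ), add(SSSZ, Z))))))
  →10  S(S(S(mul(add(SZ, SZ), add(SSSZ, Z)))))
  →11  S(S(S(mul(S(add(Z, SZ)), add(SSSZ, Z)))))
  →12  S(S(S(add(add(SSSZ, Z), mul(add(Z, SZ), add(SSSZ, Z))))))
  →13  S(S(S(add(S(add(SSZ, Z)), mul(add(Z, SZ), add(SSSZ, Z))))))
  →14  S(S(S(S(add(add(SSZ, Z), mul(add(Z, SZ), add(SSSZ, Z)))))))
  →15  S(S(S(S(add(S(add(SZ, Z)), mul(add(Z, SZ), add(SSSZ, Z)))))))
  →16  S(S(S(S(S(add(add(SZ, Z), mul(add(Z, SZ), add(SSSZ, Z))))))))
  →17  S(S(S(S(S(add(S(add(Z, Z)), mul(add(Z, SZ), add(SSSZ, Z))))))))
  →18  S(S(S(S(S(S(add(add(Z, Z), mul(add(Z, SZ), add(SSSZ, Z)))))))))
  →19  S(S(S(S(S(S(add(Z, mul(add(Z, SZ), add(SSSZ, Z)))))))))
  →20  S(S(S(S(S(S(mul(add(Z, SZ), add(SSSZ, Z))))))))
  →21  S(S(S(S(S(S(mul(SZ, add(SSSZ, Z))))))))
  →22  S(S(S(S(S(S(add(add(SSSZ, Z), mul(Z, add(SSSZ, Z)))))))))
  →23  S(S(S(S(S(S(add(S(add(SSZ, Z)), mul(Z, add(SSSZ, Z)))))))))
  →24  S(S(S(S(S(S(S(add(add(SSZ, Z), mul(Z, add(SSSZ, Z))))))))))
  →25  S(S(S(S(S(S(S(add(S(add(SZ, Z)), mul(Z, add(SSSZ, Z))))))))))
  →26  S(S(S(S(S(S(S(S(add(add(SZ, Z), mul(Z, add(SSSZ, Z)))))))))))
  →27  S(S(S(S(S(S(S(S(add(S(add(Z, Z)), mul(Z, add(SSSZ, Z)))))))))))
  →28  S(S(S(S(S(S(S(S(S(add(add(Z, Z), mul(Z, add(SSSZ, Z))))))))))))
  →29  S(S(S(S(S(S(S(S(S(add(Z, mul(Z, add(SSSZ, Z))))))))))))
  →30  S(S(S(S(S(S(S(S(S(mul(Z, add(SSSZ, Z)))))))))))
  →31  S^9(Z)

Term B:
  start: mul(add(SZ, SSZ), add(SSSZ, Z))
  →1  mul(S(add(Z, SSZ)), add(SSSZ, Z))
  →2  add(add(SSSZ, Z), mul(add(Z, SSZ), add(SSSZ, Z)))
  →3  add(S(add(SSZ, Z)), mul(add(Z, SSZ), add(SSSZ, Z)))
  →4  S(add(add(SSZ, Z), mul(add(Z, SSZ), add(SSSZ, Z))))
  →5  S(add(S(add(SZ, Z)), mul(add(Z, SSZ), add(SSSZ, Z))))
  →6  S(S(add(add(SZ, Z), mul(add(Z, SSZ), add(SSSZ, Z)))))
  →7  S(S(add(S(add(Z, Z)), mul(add(Z, SSZ), add(SSSZ, Z)))))
  →8  S(S(S(add(add(Z, Z), mul(add(Z, SSZ), add(SSSZ, Z))))))
  →9  S(S(S(add(Z, mul(add(Z, SSZ), add(SSSZ, Z))))))
  →10  S(S(S(mul(add(Z, SSZ), add(SSSZ, Z)))))
  →11  S(S(S(mul(SSZ, add(SSSZ, Z)))))
  →12  S(S(S(add(add(SSSZ, Z), mul(SZ, add(SSSZ, Z))))))
  →13  S(S(S(add(S(add(SSZ, Z)), mul(SZ, add(SSSZ, Z))))))
  →14  S(S(S(S(add(add(SSZ, Z), mul(SZ, add(SSSZ, Z)))))))
  →15  S(S(S(S(add(S(add(SZ, Z)), mul(SZ, add(SSSZ, Z)))))))
  →16  S(S(S(S(S(add(add(SZ, Z), mul(SZ, add(SSSZ, Z))))))))
  →17  S(S(S(S(S(add(S(add(Z, Z)), mul(SZ, add(SSSZ, Z))))))))
  →18  S(S(S(S(S(S(add(add(Z, Z), mul(SZ, add(SSSZ, Z)))))))))
  →19  S(S(S(S(S(S(add(Z, mul(SZ, add(SSSZ, Z)))))))))
  →20  S(S(S(S(S(S(mul(SZ, add(SSSZ, Z))))))))
  →21  S(S(S(S(S(S(add(add(SSSZ, Z), mul(Z, add(SSSZ, Z)))))))))
  →22  S(S(S(S(S(S(add(S(add(SSZ, Z)), mul(Z, add(SSSZ, Z)))))))))
  →23  S(S(S(S(S(S(S(add(add(SSZ, Z), mul(Z, add(SSSZ, Z))))))))))
  →24  S(S(S(S(S(S(S(add(S(add(SZ, Z)), mul(Z, add(SSSZ, Z))))))))))
  →25  S(S(S(S(S(S(S(S(add(add(SZ, Z), mul(Z, add(SSSZ, Z)))))))))))
  →26  S(S(S(S(S(S(S(S(add(S(add(Z, Z)), mul(Z, add(SSSZ, Z)))))))))))
  →27  S(S(S(S(S(S(S(S(S(add(add(Z, Z), mul(Z, add(SSSZ, Z))))))))))))
  →28  S(S(S(S(S(S(S(S(S(add(Z, mul(Z, add(SSSZ, Z))))))))))))
  →29  S(S(S(S(S(S(S(S(S(mul(Z, add(SSSZ, Z)))))))))))
  →30  S^9(Z)

Answer: SAME — A ⇓ S^9(Z), B ⇓ S^9(Z)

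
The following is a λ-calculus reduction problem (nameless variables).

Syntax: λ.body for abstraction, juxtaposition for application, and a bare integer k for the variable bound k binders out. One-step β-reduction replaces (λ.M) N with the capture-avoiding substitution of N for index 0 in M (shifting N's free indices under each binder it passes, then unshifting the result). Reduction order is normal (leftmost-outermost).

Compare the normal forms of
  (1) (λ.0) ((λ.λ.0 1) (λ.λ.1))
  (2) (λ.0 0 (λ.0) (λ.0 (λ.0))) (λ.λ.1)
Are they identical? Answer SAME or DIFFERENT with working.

Answer: DIFFERENT — A ⇓ λ.0 (λ.λ.1), B ⇓ λ.λ.0 (λ.0)

Working:
Term A:
  start: (λ.0) ((λ.λ.0 1) (λ.λ.1))
  →1  (λ.λ.0 1) (λ.λ.1)
  →2  λ.0 (λ.λ.1)

Term B:
  start: (λ.0 0 (λ.0) (λ.0 (λ.0))) (λ.λ.1)
  →1  (λ.λ.1) (λ.λ.1) (λ.0) (λ.0 (λ.0))
  →2  (λ.λ.λ.1) (λ.0) (λ.0 (λ.0))
  →3  (λ.λ.1) (λ.0 (λ.0))
  →4  λ.λ.0 (λ.0)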